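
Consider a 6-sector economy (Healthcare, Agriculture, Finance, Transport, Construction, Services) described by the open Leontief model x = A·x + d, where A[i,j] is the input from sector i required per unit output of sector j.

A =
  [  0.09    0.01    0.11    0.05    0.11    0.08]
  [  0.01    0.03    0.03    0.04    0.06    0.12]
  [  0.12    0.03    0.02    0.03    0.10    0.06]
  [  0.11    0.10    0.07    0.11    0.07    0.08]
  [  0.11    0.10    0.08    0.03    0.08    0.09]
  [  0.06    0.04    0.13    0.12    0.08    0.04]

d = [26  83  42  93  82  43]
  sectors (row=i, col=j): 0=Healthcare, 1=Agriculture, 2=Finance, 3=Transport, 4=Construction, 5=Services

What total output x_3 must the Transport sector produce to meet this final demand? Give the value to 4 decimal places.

151.3215

Form M = I − A:
  [  0.91   -0.01   -0.11   -0.05   -0.11   -0.08]
  [ -0.01    0.97   -0.03   -0.04   -0.06   -0.12]
  [ -0.12   -0.03    0.98   -0.03   -0.10   -0.06]
  [ -0.11   -0.10   -0.07    0.89   -0.07   -0.08]
  [ -0.11   -0.10   -0.08   -0.03    0.92   -0.09]
  [ -0.06   -0.04   -0.13   -0.12   -0.08    0.96]
Leontief inverse L = M⁻¹:
  [  1.1653    0.0519    0.1727    0.0985    0.1811    0.1396]
  [  0.0535    1.0589    0.0733    0.0778    0.1030    0.1575]
  [  0.1770    0.0629    1.0746    0.0691    0.1569    0.1102]
  [  0.1905    0.1491    0.1425    1.1718    0.1507    0.1552]
  [  0.1802    0.1401    0.1452    0.0813    1.1532    0.1565]
  [  0.1379    0.0862    0.1893    0.1720    0.1518    1.1043]
Total output x = L · d:
  x_0 = 1.1653·26 + 0.0519·83 + 0.1727·42 + 0.0985·93 + 0.1811·82 + 0.1396·43 = 71.8815
  x_1 = 0.0535·26 + 1.0589·83 + 0.0733·42 + 0.0778·93 + 0.1030·82 + 0.1575·43 = 114.8161
  x_2 = 0.1770·26 + 0.0629·83 + 1.0746·42 + 0.0691·93 + 0.1569·82 + 0.1102·43 = 78.9934
  x_3 = 0.1905·26 + 0.1491·83 + 0.1425·42 + 1.1718·93 + 0.1507·82 + 0.1552·43 = 151.3215
  x_4 = 0.1802·26 + 0.1401·83 + 0.1452·42 + 0.0813·93 + 1.1532·82 + 0.1565·43 = 131.2646
  x_5 = 0.1379·26 + 0.0862·83 + 0.1893·42 + 0.1720·93 + 0.1518·82 + 1.1043·43 = 94.6192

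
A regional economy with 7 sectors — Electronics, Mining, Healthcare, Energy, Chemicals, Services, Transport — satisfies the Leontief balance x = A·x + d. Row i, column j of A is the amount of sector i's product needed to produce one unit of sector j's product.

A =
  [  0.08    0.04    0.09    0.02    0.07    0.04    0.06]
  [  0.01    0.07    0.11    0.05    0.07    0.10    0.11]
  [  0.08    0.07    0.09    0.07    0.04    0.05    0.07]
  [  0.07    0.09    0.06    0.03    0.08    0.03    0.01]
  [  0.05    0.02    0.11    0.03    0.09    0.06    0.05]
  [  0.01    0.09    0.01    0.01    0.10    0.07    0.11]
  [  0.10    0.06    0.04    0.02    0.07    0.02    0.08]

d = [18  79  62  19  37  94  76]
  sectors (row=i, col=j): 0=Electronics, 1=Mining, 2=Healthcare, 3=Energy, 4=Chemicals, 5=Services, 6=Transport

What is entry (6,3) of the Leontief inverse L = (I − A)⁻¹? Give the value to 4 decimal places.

Form M = I − A:
  [  0.92   -0.04   -0.09   -0.02   -0.07   -0.04   -0.06]
  [ -0.01    0.93   -0.11   -0.05   -0.07   -0.10   -0.11]
  [ -0.08   -0.07    0.91   -0.07   -0.04   -0.05   -0.07]
  [ -0.07   -0.09   -0.06    0.97   -0.08   -0.03   -0.01]
  [ -0.05   -0.02   -0.11   -0.03    0.91   -0.06   -0.05]
  [ -0.01   -0.09   -0.01   -0.01   -0.10    0.93   -0.11]
  [ -0.10   -0.06   -0.04   -0.02   -0.07   -0.02    0.92]
Leontief inverse L = M⁻¹:
  [  1.1230    0.0805    0.1439    0.0444    0.1196    0.0762    0.1099]
  [  0.0619    1.1277    0.1737    0.0814    0.1363    0.1485    0.1781]
  [  0.1292    0.1211    1.1514    0.0986    0.0986    0.0928    0.1280]
  [  0.1054    0.1281    0.1141    1.0538    0.1275    0.0679    0.0574]
  [  0.0931    0.0621    0.1638    0.0553    1.1413    0.0971    0.1002]
  [  0.0474    0.1309    0.0606    0.0317    0.1537    1.1091    0.1647]
  [  0.1421    0.0979    0.0933    0.0422    0.1191    0.0550    1.1285]
Total output x = L · d:
  x_0 = 1.1230·18 + 0.0805·79 + 0.1439·62 + 0.0444·19 + 0.1196·37 + 0.0762·94 + 0.1099·76 = 56.2756
  x_1 = 0.0619·18 + 1.1277·79 + 0.1737·62 + 0.0814·19 + 0.1363·37 + 0.1485·94 + 0.1781·76 = 135.0627
  x_2 = 0.1292·18 + 0.1211·79 + 1.1514·62 + 0.0986·19 + 0.0986·37 + 0.0928·94 + 0.1280·76 = 107.2559
  x_3 = 0.1054·18 + 0.1281·79 + 0.1141·62 + 1.0538·19 + 0.1275·37 + 0.0679·94 + 0.0574·76 = 54.5702
  x_4 = 0.0931·18 + 0.0621·79 + 0.1638·62 + 0.0553·19 + 1.1413·37 + 0.0971·94 + 0.1002·76 = 76.7500
  x_5 = 0.0474·18 + 0.1309·79 + 0.0606·62 + 0.0317·19 + 0.1537·37 + 1.1091·94 + 0.1647·76 = 138.0175
  x_6 = 0.1421·18 + 0.0979·79 + 0.0933·62 + 0.0422·19 + 0.1191·37 + 0.0550·94 + 1.1285·76 = 112.2237

L[6,3] = 0.0422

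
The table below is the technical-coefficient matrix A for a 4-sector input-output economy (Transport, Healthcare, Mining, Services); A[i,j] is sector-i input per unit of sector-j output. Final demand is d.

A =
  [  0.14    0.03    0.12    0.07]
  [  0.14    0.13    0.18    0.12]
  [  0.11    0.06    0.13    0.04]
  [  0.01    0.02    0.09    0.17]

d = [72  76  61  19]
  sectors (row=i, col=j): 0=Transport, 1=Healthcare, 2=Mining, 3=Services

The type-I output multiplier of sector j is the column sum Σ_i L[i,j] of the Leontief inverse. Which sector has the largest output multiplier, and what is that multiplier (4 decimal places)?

Form M = I − A:
  [  0.86   -0.03   -0.12   -0.07]
  [ -0.14    0.87   -0.18   -0.12]
  [ -0.11   -0.06    0.87   -0.04]
  [ -0.01   -0.02   -0.09    0.83]
Leontief inverse L = M⁻¹:
  [  1.1977    0.0571    0.1892    0.1184]
  [  0.2330    1.1827    0.2981    0.2050]
  [  0.1693    0.0906    1.2003    0.0852]
  [  0.0384    0.0390    0.1396    1.2204]
Total output x = L · d:
  x_0 = 1.1977·72 + 0.0571·76 + 0.1892·61 + 0.1184·19 = 104.3627
  x_1 = 0.2330·72 + 1.1827·76 + 0.2981·61 + 0.2050·19 = 128.7434
  x_2 = 0.1693·72 + 0.0906·76 + 1.2003·61 + 0.0852·19 = 93.9102
  x_3 = 0.0384·72 + 0.0390·76 + 0.1396·61 + 1.2204·19 = 37.4342
Output multipliers (column sums of L):
  Transport: 1.6384
  Healthcare: 1.3694
  Mining: 1.8273
  Services: 1.6290

Mining (1.8273)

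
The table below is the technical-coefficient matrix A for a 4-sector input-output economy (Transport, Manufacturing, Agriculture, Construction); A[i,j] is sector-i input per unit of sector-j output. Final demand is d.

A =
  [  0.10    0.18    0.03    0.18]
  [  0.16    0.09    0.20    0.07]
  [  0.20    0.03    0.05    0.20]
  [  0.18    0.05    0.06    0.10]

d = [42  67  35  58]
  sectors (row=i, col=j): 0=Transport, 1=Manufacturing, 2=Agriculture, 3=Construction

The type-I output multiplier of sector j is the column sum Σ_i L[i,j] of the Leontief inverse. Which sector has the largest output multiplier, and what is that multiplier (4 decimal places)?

Transport (2.1763)

Form M = I − A:
  [  0.90   -0.18   -0.03   -0.18]
  [ -0.16    0.91   -0.20   -0.07]
  [ -0.20   -0.03    0.95   -0.20]
  [ -0.18   -0.05   -0.06    0.90]
Leontief inverse L = M⁻¹:
  [  1.2425    0.2657    0.1138    0.2945]
  [  0.3136    1.1817    0.2723    0.2151]
  [  0.3321    0.1199    1.1087    0.3221]
  [  0.2881    0.1268    0.1118    1.2034]
Total output x = L · d:
  x_0 = 1.2425·42 + 0.2657·67 + 0.1138·35 + 0.2945·58 = 91.0482
  x_1 = 0.3136·42 + 1.1817·67 + 0.2723·35 + 0.2151·58 = 114.3562
  x_2 = 0.3321·42 + 0.1199·67 + 1.1087·35 + 0.3221·58 = 79.4752
  x_3 = 0.2881·42 + 0.1268·67 + 0.1118·35 + 1.2034·58 = 94.3056
Output multipliers (column sums of L):
  Transport: 2.1763
  Manufacturing: 1.6942
  Agriculture: 1.6066
  Construction: 2.0352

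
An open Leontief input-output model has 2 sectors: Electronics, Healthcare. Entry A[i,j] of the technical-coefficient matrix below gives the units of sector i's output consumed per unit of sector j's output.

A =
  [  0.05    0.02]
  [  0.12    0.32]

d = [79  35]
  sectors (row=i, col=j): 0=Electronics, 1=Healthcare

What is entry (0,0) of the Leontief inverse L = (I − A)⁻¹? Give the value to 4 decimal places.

Form M = I − A:
  [  0.95   -0.02]
  [ -0.12    0.68]
Leontief inverse L = M⁻¹:
  [  1.0566    0.0311]
  [  0.1865    1.4761]
Total output x = L · d:
  x_0 = 1.0566·79 + 0.0311·35 = 84.5556
  x_1 = 0.1865·79 + 1.4761·35 = 66.3922

L[0,0] = 1.0566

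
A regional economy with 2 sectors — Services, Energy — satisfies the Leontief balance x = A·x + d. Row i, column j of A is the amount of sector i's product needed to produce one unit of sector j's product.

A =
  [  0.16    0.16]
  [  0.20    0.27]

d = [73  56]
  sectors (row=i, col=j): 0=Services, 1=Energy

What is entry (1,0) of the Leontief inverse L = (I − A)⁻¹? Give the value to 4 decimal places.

Form M = I − A:
  [  0.84   -0.16]
  [ -0.20    0.73]
Leontief inverse L = M⁻¹:
  [  1.2560    0.2753]
  [  0.3441    1.4453]
Total output x = L · d:
  x_0 = 1.2560·73 + 0.2753·56 = 107.1060
  x_1 = 0.3441·73 + 1.4453·56 = 106.0564

L[1,0] = 0.3441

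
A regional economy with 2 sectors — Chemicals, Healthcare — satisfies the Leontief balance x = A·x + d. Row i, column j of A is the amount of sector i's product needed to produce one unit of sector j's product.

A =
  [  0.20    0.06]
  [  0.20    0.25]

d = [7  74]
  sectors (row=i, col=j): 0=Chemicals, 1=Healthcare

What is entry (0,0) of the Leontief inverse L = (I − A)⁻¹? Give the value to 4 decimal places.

L[0,0] = 1.2755

Form M = I − A:
  [  0.80   -0.06]
  [ -0.20    0.75]
Leontief inverse L = M⁻¹:
  [  1.2755    0.1020]
  [  0.3401    1.3605]
Total output x = L · d:
  x_0 = 1.2755·7 + 0.1020·74 = 16.4796
  x_1 = 0.3401·7 + 1.3605·74 = 103.0612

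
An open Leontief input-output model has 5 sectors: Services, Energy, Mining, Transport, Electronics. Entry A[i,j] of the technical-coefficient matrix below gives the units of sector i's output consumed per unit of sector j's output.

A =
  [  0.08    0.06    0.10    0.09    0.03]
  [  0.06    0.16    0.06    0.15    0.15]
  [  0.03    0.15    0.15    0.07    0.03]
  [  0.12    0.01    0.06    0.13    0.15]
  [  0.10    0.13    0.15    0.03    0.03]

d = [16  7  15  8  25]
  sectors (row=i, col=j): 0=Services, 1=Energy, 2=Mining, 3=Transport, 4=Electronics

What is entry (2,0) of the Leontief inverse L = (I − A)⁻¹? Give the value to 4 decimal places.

Form M = I − A:
  [  0.92   -0.06   -0.10   -0.09   -0.03]
  [ -0.06    0.84   -0.06   -0.15   -0.15]
  [ -0.03   -0.15    0.85   -0.07   -0.03]
  [ -0.12   -0.01   -0.06    0.87   -0.15]
  [ -0.10   -0.13   -0.15   -0.03    0.97]
Leontief inverse L = M⁻¹:
  [  1.1299    0.1254    0.1674    0.1548    0.0835]
  [  0.1488    1.2724    0.1689    0.2569    0.2463]
  [  0.0873    0.2441    1.2329    0.1538    0.1024]
  [  0.1904    0.0874    0.1506    1.2036    0.2102]
  [  0.1558    0.2239    0.2352    0.1114    1.0949]
Total output x = L · d:
  x_0 = 1.1299·16 + 0.1254·7 + 0.1674·15 + 0.1548·8 + 0.0835·25 = 24.7919
  x_1 = 0.1488·16 + 1.2724·7 + 0.1689·15 + 0.2569·8 + 0.2463·25 = 22.0341
  x_2 = 0.0873·16 + 0.2441·7 + 1.2329·15 + 0.1538·8 + 0.1024·25 = 25.3888
  x_3 = 0.1904·16 + 0.0874·7 + 0.1506·15 + 1.2036·8 + 0.2102·25 = 20.8005
  x_4 = 0.1558·16 + 0.2239·7 + 0.2352·15 + 0.1114·8 + 1.0949·25 = 35.8515

L[2,0] = 0.0873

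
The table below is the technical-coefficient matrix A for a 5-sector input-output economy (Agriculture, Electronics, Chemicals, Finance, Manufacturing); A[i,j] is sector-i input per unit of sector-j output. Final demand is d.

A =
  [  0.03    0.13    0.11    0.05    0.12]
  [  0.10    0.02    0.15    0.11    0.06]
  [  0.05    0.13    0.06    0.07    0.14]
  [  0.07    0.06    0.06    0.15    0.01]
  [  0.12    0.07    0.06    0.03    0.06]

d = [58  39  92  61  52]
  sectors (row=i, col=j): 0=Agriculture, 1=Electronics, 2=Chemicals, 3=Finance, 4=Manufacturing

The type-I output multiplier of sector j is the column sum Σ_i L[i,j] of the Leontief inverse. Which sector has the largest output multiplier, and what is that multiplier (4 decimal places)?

Form M = I − A:
  [  0.97   -0.13   -0.11   -0.05   -0.12]
  [ -0.10    0.98   -0.15   -0.11   -0.06]
  [ -0.05   -0.13    0.94   -0.07   -0.14]
  [ -0.07   -0.06   -0.06    0.85   -0.01]
  [ -0.12   -0.07   -0.06   -0.03    0.94]
Leontief inverse L = M⁻¹:
  [  1.0892    0.1872    0.1757    0.1091    0.1783]
  [  0.1503    1.0873    0.2098    0.1711    0.1217]
  [  0.1109    0.1862    1.1273    0.1303    0.1953]
  [  0.1100    0.1067    0.1102    1.2076    0.0501]
  [  0.1608    0.1202    0.1135    0.0735    1.1097]
Total output x = L · d:
  x_0 = 1.0892·58 + 0.1872·39 + 0.1757·92 + 0.1091·61 + 0.1783·52 = 102.5633
  x_1 = 0.1503·58 + 1.0873·39 + 0.2098·92 + 0.1711·61 + 0.1217·52 = 87.1903
  x_2 = 0.1109·58 + 0.1862·39 + 1.1273·92 + 0.1303·61 + 0.1953·52 = 135.5110
  x_3 = 0.1100·58 + 0.1067·39 + 0.1102·92 + 1.2076·61 + 0.0501·52 = 96.9506
  x_4 = 0.1608·58 + 0.1202·39 + 0.1135·92 + 0.0735·61 + 1.1097·52 = 86.6490
Output multipliers (column sums of L):
  Agriculture: 1.6213
  Electronics: 1.6876
  Chemicals: 1.7365
  Finance: 1.6917
  Manufacturing: 1.6551

Chemicals (1.7365)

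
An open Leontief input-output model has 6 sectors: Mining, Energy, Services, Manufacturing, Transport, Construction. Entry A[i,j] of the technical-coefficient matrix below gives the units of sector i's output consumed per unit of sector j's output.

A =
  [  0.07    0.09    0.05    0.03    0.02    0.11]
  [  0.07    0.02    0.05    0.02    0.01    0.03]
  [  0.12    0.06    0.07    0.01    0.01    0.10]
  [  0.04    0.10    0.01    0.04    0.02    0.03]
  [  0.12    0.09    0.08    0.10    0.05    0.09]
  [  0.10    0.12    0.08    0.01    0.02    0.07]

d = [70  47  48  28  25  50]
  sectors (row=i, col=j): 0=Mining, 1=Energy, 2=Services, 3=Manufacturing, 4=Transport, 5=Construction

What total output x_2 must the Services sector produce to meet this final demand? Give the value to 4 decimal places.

Form M = I − A:
  [  0.93   -0.09   -0.05   -0.03   -0.02   -0.11]
  [ -0.07    0.98   -0.05   -0.02   -0.01   -0.03]
  [ -0.12   -0.06    0.93   -0.01   -0.01   -0.10]
  [ -0.04   -0.10   -0.01    0.96   -0.02   -0.03]
  [ -0.12   -0.09   -0.08   -0.10    0.95   -0.09]
  [ -0.10   -0.12   -0.08   -0.01   -0.02    0.93]
Leontief inverse L = M⁻¹:
  [  1.1178    0.1332    0.0832    0.0432    0.0299    0.1497]
  [  0.0964    1.0444    0.0677    0.0277    0.0155    0.0548]
  [  0.1695    0.1050    1.1044    0.0226    0.0198    0.1448]
  [  0.0670    0.1237    0.0282    1.0499    0.0262    0.0514]
  [  0.1861    0.1531    0.1238    0.1228    1.0651    0.1473]
  [  0.1519    0.1627    0.1156    0.0241    0.0301    1.1146]
Total output x = L · d:
  x_0 = 1.1178·70 + 0.1332·47 + 0.0832·48 + 0.0432·28 + 0.0299·25 + 0.1497·50 = 97.9496
  x_1 = 0.0964·70 + 1.0444·47 + 0.0677·48 + 0.0277·28 + 0.0155·25 + 0.0548·50 = 62.9807
  x_2 = 0.1695·70 + 0.1050·47 + 1.1044·48 + 0.0226·28 + 0.0198·25 + 0.1448·50 = 78.1859
  x_3 = 0.0670·70 + 0.1237·47 + 0.0282·48 + 1.0499·28 + 0.0262·25 + 0.0514·50 = 44.4788
  x_4 = 0.1861·70 + 0.1531·47 + 0.1238·48 + 0.1228·28 + 1.0651·25 + 0.1473·50 = 63.5941
  x_5 = 0.1519·70 + 0.1627·47 + 0.1156·48 + 0.0241·28 + 0.0301·25 + 1.1146·50 = 80.9937

78.1859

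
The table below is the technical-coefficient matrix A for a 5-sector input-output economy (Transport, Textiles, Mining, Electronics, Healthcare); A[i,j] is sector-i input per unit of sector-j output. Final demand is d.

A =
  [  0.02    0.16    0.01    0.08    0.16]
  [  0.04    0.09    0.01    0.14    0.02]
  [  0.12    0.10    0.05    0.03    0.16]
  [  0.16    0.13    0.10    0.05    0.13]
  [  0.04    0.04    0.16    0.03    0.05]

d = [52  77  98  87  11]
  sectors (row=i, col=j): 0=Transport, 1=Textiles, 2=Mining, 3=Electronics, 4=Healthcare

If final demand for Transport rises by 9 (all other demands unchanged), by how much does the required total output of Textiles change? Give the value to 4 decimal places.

0.7597

Form M = I − A:
  [  0.98   -0.16   -0.01   -0.08   -0.16]
  [ -0.04    0.91   -0.01   -0.14   -0.02]
  [ -0.12   -0.10    0.95   -0.03   -0.16]
  [ -0.16   -0.13   -0.10    0.95   -0.13]
  [ -0.04   -0.04   -0.16   -0.03    0.95]
Leontief inverse L = M⁻¹:
  [  1.0674    0.2228    0.0633    0.1314    0.2131]
  [  0.0844    1.1473    0.0437    0.1798    0.0703]
  [  0.1647    0.1718    1.1032    0.0812    0.2283]
  [  0.2200    0.2254    0.1595    1.1164    0.2214]
  [  0.0832    0.0937    0.1953    0.0620    1.1100]
Total output x = L · d:
  x_0 = 1.0674·52 + 0.2228·77 + 0.0633·98 + 0.1314·87 + 0.2131·11 = 92.6442
  x_1 = 0.0844·52 + 1.1473·77 + 0.0437·98 + 0.1798·87 + 0.0703·11 = 113.4351
  x_2 = 0.1647·52 + 0.1718·77 + 1.1032·98 + 0.0812·87 + 0.2283·11 = 139.4820
  x_3 = 0.2200·52 + 0.2254·77 + 0.1595·98 + 1.1164·87 + 0.2214·11 = 143.9960
  x_4 = 0.0832·52 + 0.0937·77 + 0.1953·98 + 0.0620·87 + 1.1100·11 = 48.2949
Δx_1 = L[1,0] · Δd_0 = 0.0844 · 9 = 0.7597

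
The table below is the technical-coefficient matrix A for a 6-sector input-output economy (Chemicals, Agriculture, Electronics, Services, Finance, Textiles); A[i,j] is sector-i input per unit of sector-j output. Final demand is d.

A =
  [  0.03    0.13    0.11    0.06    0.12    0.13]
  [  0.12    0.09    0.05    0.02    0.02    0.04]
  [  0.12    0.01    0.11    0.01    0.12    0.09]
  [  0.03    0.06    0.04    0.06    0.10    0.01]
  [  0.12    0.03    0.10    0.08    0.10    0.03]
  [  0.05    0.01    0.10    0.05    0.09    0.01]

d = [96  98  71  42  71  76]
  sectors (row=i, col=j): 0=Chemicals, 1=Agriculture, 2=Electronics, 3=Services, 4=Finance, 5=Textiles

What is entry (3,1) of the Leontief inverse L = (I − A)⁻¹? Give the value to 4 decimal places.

L[3,1] = 0.0885

Form M = I − A:
  [  0.97   -0.13   -0.11   -0.06   -0.12   -0.13]
  [ -0.12    0.91   -0.05   -0.02   -0.02   -0.04]
  [ -0.12   -0.01    0.89   -0.01   -0.12   -0.09]
  [ -0.03   -0.06   -0.04    0.94   -0.10   -0.01]
  [ -0.12   -0.03   -0.10   -0.08    0.90   -0.03]
  [ -0.05   -0.01   -0.10   -0.05   -0.09    0.99]
Leontief inverse L = M⁻¹:
  [  1.1153    0.1772    0.1960    0.1043    0.2082    0.1788]
  [  0.1674    1.1303    0.1036    0.0464    0.0744    0.0798]
  [  0.1879    0.0516    1.1909    0.0507    0.2048    0.1417]
  [  0.0750    0.0885    0.0837    1.0859    0.1474    0.0365]
  [  0.1851    0.0761    0.1744    0.1202    1.1821    0.0803]
  [  0.0976    0.0370    0.1513    0.0766    0.1469    1.0434]
Total output x = L · d:
  x_0 = 1.1153·96 + 0.1772·98 + 0.1960·71 + 0.1043·42 + 0.2082·71 + 0.1788·76 = 171.0993
  x_1 = 0.1674·96 + 1.1303·98 + 0.1036·71 + 0.0464·42 + 0.0744·71 + 0.0798·76 = 147.4957
  x_2 = 0.1879·96 + 0.0516·98 + 1.1909·71 + 0.0507·42 + 0.2048·71 + 0.1417·76 = 135.0983
  x_3 = 0.0750·96 + 0.0885·98 + 0.0837·71 + 1.0859·42 + 0.1474·71 + 0.0365·76 = 80.6621
  x_4 = 0.1851·96 + 0.0761·98 + 0.1744·71 + 0.1202·42 + 1.1821·71 + 0.0803·76 = 132.6889
  x_5 = 0.0976·96 + 0.0370·98 + 0.1513·71 + 0.0766·42 + 0.1469·71 + 1.0434·76 = 116.6817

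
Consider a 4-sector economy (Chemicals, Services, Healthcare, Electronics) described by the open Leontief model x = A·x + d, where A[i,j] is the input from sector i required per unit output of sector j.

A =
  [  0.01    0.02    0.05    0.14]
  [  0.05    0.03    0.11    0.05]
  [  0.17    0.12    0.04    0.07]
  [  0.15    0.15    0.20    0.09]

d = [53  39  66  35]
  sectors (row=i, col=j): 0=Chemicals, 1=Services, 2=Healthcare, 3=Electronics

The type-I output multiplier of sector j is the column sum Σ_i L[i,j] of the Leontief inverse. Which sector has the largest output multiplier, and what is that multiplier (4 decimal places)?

Form M = I − A:
  [  0.99   -0.02   -0.05   -0.14]
  [ -0.05    0.97   -0.11   -0.05]
  [ -0.17   -0.12    0.96   -0.07]
  [ -0.15   -0.15   -0.20    0.91]
Leontief inverse L = M⁻¹:
  [  1.0563    0.0607    0.0981    0.1734]
  [  0.0911    1.0635    0.1440    0.0835]
  [  0.2157    0.1598    1.0975    0.1264]
  [  0.2365    0.2204    0.2811    1.1690]
Total output x = L · d:
  x_0 = 1.0563·53 + 0.0607·39 + 0.0981·66 + 0.1734·35 = 70.8943
  x_1 = 0.0911·53 + 1.0635·39 + 0.1440·66 + 0.0835·35 = 58.7345
  x_2 = 0.2157·53 + 0.1598·39 + 1.0975·66 + 0.1264·35 = 94.5233
  x_3 = 0.2365·53 + 0.2204·39 + 0.2811·66 + 1.1690·35 = 80.6033
Output multipliers (column sums of L):
  Chemicals: 1.5996
  Services: 1.5045
  Healthcare: 1.6208
  Electronics: 1.5523

Healthcare (1.6208)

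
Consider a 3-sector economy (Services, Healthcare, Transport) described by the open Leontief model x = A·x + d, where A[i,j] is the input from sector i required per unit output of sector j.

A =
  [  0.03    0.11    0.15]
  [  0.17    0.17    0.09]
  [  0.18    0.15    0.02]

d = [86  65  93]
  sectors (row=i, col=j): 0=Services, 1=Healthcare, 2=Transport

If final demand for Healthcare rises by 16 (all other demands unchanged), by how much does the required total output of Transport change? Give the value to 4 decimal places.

Form M = I − A:
  [  0.97   -0.11   -0.15]
  [ -0.17    0.83   -0.09]
  [ -0.18   -0.15    0.98]
Leontief inverse L = M⁻¹:
  [  1.0964    0.1786    0.1842]
  [  0.2506    1.2660    0.1546]
  [  0.2397    0.2266    1.0779]
Total output x = L · d:
  x_0 = 1.0964·86 + 0.1786·65 + 0.1842·93 = 123.0332
  x_1 = 0.2506·86 + 1.2660·65 + 0.1546·93 = 118.2154
  x_2 = 0.2397·86 + 0.2266·65 + 1.0779·93 = 135.5901
Δx_2 = L[2,1] · Δd_1 = 0.2266 · 16 = 3.6252

3.6252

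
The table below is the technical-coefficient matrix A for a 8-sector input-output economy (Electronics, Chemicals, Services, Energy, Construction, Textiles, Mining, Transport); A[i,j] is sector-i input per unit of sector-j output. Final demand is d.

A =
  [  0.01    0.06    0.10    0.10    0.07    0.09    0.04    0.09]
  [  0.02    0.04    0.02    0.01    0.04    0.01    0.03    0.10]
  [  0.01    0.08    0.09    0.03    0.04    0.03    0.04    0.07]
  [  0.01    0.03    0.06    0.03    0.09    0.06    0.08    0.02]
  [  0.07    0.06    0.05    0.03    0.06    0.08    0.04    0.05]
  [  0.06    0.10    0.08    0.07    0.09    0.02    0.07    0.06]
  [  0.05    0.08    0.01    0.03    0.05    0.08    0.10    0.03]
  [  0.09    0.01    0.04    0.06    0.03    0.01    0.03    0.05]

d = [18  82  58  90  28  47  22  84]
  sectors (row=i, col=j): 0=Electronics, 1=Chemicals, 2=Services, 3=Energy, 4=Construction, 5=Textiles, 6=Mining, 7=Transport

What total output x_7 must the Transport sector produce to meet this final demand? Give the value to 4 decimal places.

113.2752

Form M = I − A:
  [  0.99   -0.06   -0.10   -0.10   -0.07   -0.09   -0.04   -0.09]
  [ -0.02    0.96   -0.02   -0.01   -0.04   -0.01   -0.03   -0.10]
  [ -0.01   -0.08    0.91   -0.03   -0.04   -0.03   -0.04   -0.07]
  [ -0.01   -0.03   -0.06    0.97   -0.09   -0.06   -0.08   -0.02]
  [ -0.07   -0.06   -0.05   -0.03    0.94   -0.08   -0.04   -0.05]
  [ -0.06   -0.10   -0.08   -0.07   -0.09    0.98   -0.07   -0.06]
  [ -0.05   -0.08   -0.01   -0.03   -0.05   -0.08    0.90   -0.03]
  [ -0.09   -0.01   -0.04   -0.06   -0.03   -0.01   -0.03    0.95]
Leontief inverse L = M⁻¹:
  [  1.0495    0.1129    0.1525    0.1389    0.1245    0.1297    0.0899    0.1431]
  [  0.0423    1.0612    0.0420    0.0300    0.0624    0.0284    0.0510    0.1261]
  [  0.0363    0.1150    1.1235    0.0549    0.0732    0.0552    0.0714    0.1091]
  [  0.0388    0.0713    0.0944    1.0563    0.1280    0.0924    0.1170    0.0566]
  [  0.1016    0.1048    0.0937    0.0653    1.1044    0.1149    0.0792    0.0968]
  [  0.0962    0.1507    0.1286    0.1073    0.1411    1.0636    0.1174    0.1150]
  [  0.0817    0.1248    0.0469    0.0623    0.0935    0.1156    1.1421    0.0739]
  [  0.1107    0.0400    0.0739    0.0877    0.0629    0.0392    0.0593    1.0823]
Total output x = L · d:
  x_0 = 1.0495·18 + 0.1129·82 + 0.1525·58 + 0.1389·90 + 0.1245·28 + 0.1297·47 + 0.0899·22 + 0.1431·84 = 73.0751
  x_1 = 0.0423·18 + 1.0612·82 + 0.0420·58 + 0.0300·90 + 0.0624·28 + 0.0284·47 + 0.0510·22 + 0.1261·84 = 107.7058
  x_2 = 0.0363·18 + 0.1150·82 + 1.1235·58 + 0.0549·90 + 0.0732·28 + 0.0552·47 + 0.0714·22 + 0.1091·84 = 95.5632
  x_3 = 0.0388·18 + 0.0713·82 + 0.0944·58 + 1.0563·90 + 0.1280·28 + 0.0924·47 + 0.1170·22 + 0.0566·84 = 122.3423
  x_4 = 0.1016·18 + 0.1048·82 + 0.0937·58 + 0.0653·90 + 1.1044·28 + 0.1149·47 + 0.0792·22 + 0.0968·84 = 67.9333
  x_5 = 0.0962·18 + 0.1507·82 + 0.1286·58 + 0.1073·90 + 0.1411·28 + 1.0636·47 + 0.1174·22 + 0.1150·84 = 97.3819
  x_6 = 0.0817·18 + 0.1248·82 + 0.0469·58 + 0.0623·90 + 0.0935·28 + 0.1156·47 + 1.1421·22 + 0.0739·84 = 59.4240
  x_7 = 0.1107·18 + 0.0400·82 + 0.0739·58 + 0.0877·90 + 0.0629·28 + 0.0392·47 + 0.0593·22 + 1.0823·84 = 113.2752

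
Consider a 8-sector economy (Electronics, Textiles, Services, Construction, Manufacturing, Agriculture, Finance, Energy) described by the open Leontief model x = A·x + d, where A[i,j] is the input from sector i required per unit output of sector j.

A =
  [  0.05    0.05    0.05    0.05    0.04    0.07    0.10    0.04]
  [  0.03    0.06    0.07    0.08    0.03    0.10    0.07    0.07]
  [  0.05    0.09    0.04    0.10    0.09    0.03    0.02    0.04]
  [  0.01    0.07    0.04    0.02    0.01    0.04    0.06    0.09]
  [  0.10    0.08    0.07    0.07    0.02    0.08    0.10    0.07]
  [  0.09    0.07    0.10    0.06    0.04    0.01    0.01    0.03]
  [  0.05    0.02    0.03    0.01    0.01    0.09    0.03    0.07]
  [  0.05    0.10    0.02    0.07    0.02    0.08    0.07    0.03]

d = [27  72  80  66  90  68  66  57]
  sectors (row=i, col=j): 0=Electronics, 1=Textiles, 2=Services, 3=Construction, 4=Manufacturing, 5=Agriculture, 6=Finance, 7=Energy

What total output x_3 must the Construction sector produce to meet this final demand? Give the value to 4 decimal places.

105.2137

Form M = I − A:
  [  0.95   -0.05   -0.05   -0.05   -0.04   -0.07   -0.10   -0.04]
  [ -0.03    0.94   -0.07   -0.08   -0.03   -0.10   -0.07   -0.07]
  [ -0.05   -0.09    0.96   -0.10   -0.09   -0.03   -0.02   -0.04]
  [ -0.01   -0.07   -0.04    0.98   -0.01   -0.04   -0.06   -0.09]
  [ -0.10   -0.08   -0.07   -0.07    0.98   -0.08   -0.10   -0.07]
  [ -0.09   -0.07   -0.10   -0.06   -0.04    0.99   -0.01   -0.03]
  [ -0.05   -0.02   -0.03   -0.01   -0.01   -0.09    0.97   -0.07]
  [ -0.05   -0.10   -0.02   -0.07   -0.02   -0.08   -0.07    0.97]
Leontief inverse L = M⁻¹:
  [  1.0914    0.0999    0.0912    0.0924    0.0649    0.1186    0.1412    0.0831]
  [  0.0759    1.1202    0.1173    0.1305    0.0593    0.1522    0.1154    0.1182]
  [  0.0916    0.1466    1.0844    0.1477    0.1152    0.0830    0.0707    0.0888]
  [  0.0400    0.1106    0.0699    1.0551    0.0288    0.0792    0.0914    0.1215]
  [  0.1518    0.1464    0.1232    0.1269    1.0537    0.1438    0.1558    0.1254]
  [  0.1259    0.1208    0.1378    0.1054    0.0677    1.0557    0.0540    0.0708]
  [  0.0807    0.0574    0.0599    0.0421    0.0287    0.1213    1.0584    0.0960]
  [  0.0882    0.1488    0.0624    0.1117    0.0433    0.1280    0.1113    1.0734]
Total output x = L · d:
  x_0 = 1.0914·27 + 0.0999·72 + 0.0912·80 + 0.0924·66 + 0.0649·90 + 0.1186·68 + 0.1412·66 + 0.0831·57 = 78.0147
  x_1 = 0.0759·27 + 1.1202·72 + 0.1173·80 + 0.1305·66 + 0.0593·90 + 0.1522·68 + 0.1154·66 + 0.1182·57 = 130.7380
  x_2 = 0.0916·27 + 0.1466·72 + 1.0844·80 + 0.1477·66 + 0.1152·90 + 0.0830·68 + 0.0707·66 + 0.0888·57 = 135.2718
  x_3 = 0.0400·27 + 0.1106·72 + 0.0699·80 + 1.0551·66 + 0.0288·90 + 0.0792·68 + 0.0914·66 + 0.1215·57 = 105.2137
  x_4 = 0.1518·27 + 0.1464·72 + 0.1232·80 + 0.1269·66 + 1.0537·90 + 0.1438·68 + 0.1558·66 + 0.1254·57 = 154.9025
  x_5 = 0.1259·27 + 0.1208·72 + 0.1378·80 + 0.1054·66 + 0.0677·90 + 1.0557·68 + 0.0540·66 + 0.0708·57 = 115.5627
  x_6 = 0.0807·27 + 0.0574·72 + 0.0599·80 + 0.0421·66 + 0.0287·90 + 0.1213·68 + 1.0584·66 + 0.0960·57 = 100.0378
  x_7 = 0.0882·27 + 0.1488·72 + 0.0624·80 + 0.1117·66 + 0.0433·90 + 0.1280·68 + 0.1113·66 + 1.0734·57 = 106.5883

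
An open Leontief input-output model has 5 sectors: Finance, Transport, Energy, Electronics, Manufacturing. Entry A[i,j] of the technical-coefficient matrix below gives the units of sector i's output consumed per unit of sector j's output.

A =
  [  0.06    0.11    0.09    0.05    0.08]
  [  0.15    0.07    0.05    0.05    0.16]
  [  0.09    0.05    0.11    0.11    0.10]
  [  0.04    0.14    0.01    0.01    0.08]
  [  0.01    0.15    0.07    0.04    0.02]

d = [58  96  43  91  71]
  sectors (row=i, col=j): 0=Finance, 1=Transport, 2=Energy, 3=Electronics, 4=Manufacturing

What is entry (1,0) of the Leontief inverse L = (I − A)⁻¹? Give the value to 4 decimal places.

Form M = I − A:
  [  0.94   -0.11   -0.09   -0.05   -0.08]
  [ -0.15    0.93   -0.05   -0.05   -0.16]
  [ -0.09   -0.05    0.89   -0.11   -0.10]
  [ -0.04   -0.14   -0.01    0.99   -0.08]
  [ -0.01   -0.15   -0.07   -0.04    0.98]
Leontief inverse L = M⁻¹:
  [  1.1095    0.1738    0.1339    0.0853    0.1396]
  [  0.2002    1.1538    0.1036    0.0889    0.2225]
  [  0.1394    0.1275    1.1593    0.1489    0.1626]
  [  0.0790    0.1872    0.0400    1.0331    0.1254]
  [  0.0551    0.1951    0.1017    0.0673    1.0726]
Total output x = L · d:
  x_0 = 1.1095·58 + 0.1738·96 + 0.1339·43 + 0.0853·91 + 0.1396·71 = 104.4665
  x_1 = 0.2002·58 + 1.1538·96 + 0.1036·43 + 0.0889·91 + 0.2225·71 = 150.7156
  x_2 = 0.1394·58 + 0.1275·96 + 1.1593·43 + 0.1489·91 + 0.1626·71 = 95.2659
  x_3 = 0.0790·58 + 0.1872·96 + 0.0400·43 + 1.0331·91 + 0.1254·71 = 127.1898
  x_4 = 0.0551·58 + 0.1951·96 + 0.1017·43 + 0.0673·91 + 1.0726·71 = 108.5798

L[1,0] = 0.2002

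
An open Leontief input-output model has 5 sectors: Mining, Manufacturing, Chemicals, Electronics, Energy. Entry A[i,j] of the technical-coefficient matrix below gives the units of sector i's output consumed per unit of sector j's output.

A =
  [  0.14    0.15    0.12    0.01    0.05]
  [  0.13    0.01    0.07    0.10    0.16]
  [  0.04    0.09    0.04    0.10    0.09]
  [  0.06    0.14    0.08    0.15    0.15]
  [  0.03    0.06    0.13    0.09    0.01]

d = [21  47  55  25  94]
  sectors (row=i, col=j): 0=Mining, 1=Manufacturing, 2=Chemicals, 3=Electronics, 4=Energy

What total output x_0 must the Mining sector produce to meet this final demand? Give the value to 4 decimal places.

Form M = I − A:
  [  0.86   -0.15   -0.12   -0.01   -0.05]
  [ -0.13    0.99   -0.07   -0.10   -0.16]
  [ -0.04   -0.09    0.96   -0.10   -0.09]
  [ -0.06   -0.14   -0.08    0.85   -0.15]
  [ -0.03   -0.06   -0.13   -0.09    0.99]
Leontief inverse L = M⁻¹:
  [  1.2146    0.2198    0.1912    0.0760    0.1258]
  [  0.1916    1.0906    0.1483    0.1719    0.2255]
  [  0.0898    0.1458    1.0978    0.1635    0.1527]
  [  0.1386    0.2287    0.1721    1.2516    0.2493]
  [  0.0728    0.1127    0.1746    0.1480    1.0703]
Total output x = L · d:
  x_0 = 1.2146·21 + 0.2198·47 + 0.1912·55 + 0.0760·25 + 0.1258·94 = 60.0719
  x_1 = 0.1916·21 + 1.0906·47 + 0.1483·55 + 0.1719·25 + 0.2255·94 = 88.9299
  x_2 = 0.0898·21 + 0.1458·47 + 1.0978·55 + 0.1635·25 + 0.1527·94 = 87.5597
  x_3 = 0.1386·21 + 0.2287·47 + 0.1721·55 + 1.2516·25 + 0.2493·94 = 77.8464
  x_4 = 0.0728·21 + 0.1127·47 + 0.1746·55 + 0.1480·25 + 1.0703·94 = 120.7342

60.0719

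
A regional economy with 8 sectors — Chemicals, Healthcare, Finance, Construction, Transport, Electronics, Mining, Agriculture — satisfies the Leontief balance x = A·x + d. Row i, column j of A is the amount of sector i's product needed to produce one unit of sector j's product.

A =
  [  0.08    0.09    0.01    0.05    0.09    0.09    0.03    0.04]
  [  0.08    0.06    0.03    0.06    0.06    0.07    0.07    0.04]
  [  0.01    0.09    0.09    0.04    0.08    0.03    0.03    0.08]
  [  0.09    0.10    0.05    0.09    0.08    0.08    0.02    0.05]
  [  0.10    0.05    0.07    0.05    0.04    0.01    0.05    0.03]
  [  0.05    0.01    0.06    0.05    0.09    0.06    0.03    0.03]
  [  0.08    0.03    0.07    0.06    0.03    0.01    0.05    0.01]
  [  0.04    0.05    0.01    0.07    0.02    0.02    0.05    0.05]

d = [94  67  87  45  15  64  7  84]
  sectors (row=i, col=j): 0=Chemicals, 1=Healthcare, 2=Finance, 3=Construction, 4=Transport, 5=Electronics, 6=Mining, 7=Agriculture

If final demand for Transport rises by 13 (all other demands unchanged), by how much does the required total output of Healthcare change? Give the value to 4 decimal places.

Form M = I − A:
  [  0.92   -0.09   -0.01   -0.05   -0.09   -0.09   -0.03   -0.04]
  [ -0.08    0.94   -0.03   -0.06   -0.06   -0.07   -0.07   -0.04]
  [ -0.01   -0.09    0.91   -0.04   -0.08   -0.03   -0.03   -0.08]
  [ -0.09   -0.10   -0.05    0.91   -0.08   -0.08   -0.02   -0.05]
  [ -0.10   -0.05   -0.07   -0.05    0.96   -0.01   -0.05   -0.03]
  [ -0.05   -0.01   -0.06   -0.05   -0.09    0.94   -0.03   -0.03]
  [ -0.08   -0.03   -0.07   -0.06   -0.03   -0.01    0.95   -0.01]
  [ -0.04   -0.05   -0.01   -0.07   -0.02   -0.02   -0.05    0.95]
Leontief inverse L = M⁻¹:
  [  1.1411    0.1395    0.0483    0.0992    0.1440    0.1334    0.0655    0.0727]
  [  0.1382    1.1095    0.0688    0.1084    0.1122    0.1111    0.1038    0.0722]
  [  0.0604    0.1385    1.1289    0.0856    0.1259    0.0639    0.0642    0.1146]
  [  0.1598    0.1626    0.0958    1.1489    0.1451    0.1324    0.0609    0.0915]
  [  0.1486    0.0978    0.1032    0.0912    1.0860    0.0462    0.0789    0.0604]
  [  0.0952    0.0511    0.0946    0.0881    0.1325    1.0905    0.0561    0.0580]
  [  0.1215    0.0718    0.1001    0.0955    0.0704    0.0413    1.0739    0.0364]
  [  0.0793    0.0846    0.0340    0.1042    0.0533    0.0480    0.0727    1.0719]
Total output x = L · d:
  x_0 = 1.1411·94 + 0.1395·67 + 0.0483·87 + 0.0992·45 + 0.1440·15 + 0.1334·64 + 0.0655·7 + 0.0727·84 = 142.5300
  x_1 = 0.1382·94 + 1.1095·67 + 0.0688·87 + 0.1084·45 + 0.1122·15 + 0.1111·64 + 0.1038·7 + 0.0722·84 = 113.7794
  x_2 = 0.0604·94 + 0.1385·67 + 1.1289·87 + 0.0856·45 + 0.1259·15 + 0.0639·64 + 0.0642·7 + 0.1146·84 = 133.0783
  x_3 = 0.1598·94 + 0.1626·67 + 0.0958·87 + 1.1489·45 + 0.1451·15 + 0.1324·64 + 0.0609·7 + 0.0915·84 = 104.7209
  x_4 = 0.1486·94 + 0.0978·67 + 0.1032·87 + 0.0912·45 + 1.0860·15 + 0.0462·64 + 0.0789·7 + 0.0604·84 = 58.4800
  x_5 = 0.0952·94 + 0.0511·67 + 0.0946·87 + 0.0881·45 + 0.1325·15 + 1.0905·64 + 0.0561·7 + 0.0580·84 = 101.6056
  x_6 = 0.1215·94 + 0.0718·67 + 0.1001·87 + 0.0955·45 + 0.0704·15 + 0.0413·64 + 1.0739·7 + 0.0364·84 = 43.5125
  x_7 = 0.0793·94 + 0.0846·67 + 0.0340·87 + 0.1042·45 + 0.0533·15 + 0.0480·64 + 0.0727·7 + 1.0719·84 = 115.1882
Δx_1 = L[1,4] · Δd_4 = 0.1122 · 13 = 1.4591

1.4591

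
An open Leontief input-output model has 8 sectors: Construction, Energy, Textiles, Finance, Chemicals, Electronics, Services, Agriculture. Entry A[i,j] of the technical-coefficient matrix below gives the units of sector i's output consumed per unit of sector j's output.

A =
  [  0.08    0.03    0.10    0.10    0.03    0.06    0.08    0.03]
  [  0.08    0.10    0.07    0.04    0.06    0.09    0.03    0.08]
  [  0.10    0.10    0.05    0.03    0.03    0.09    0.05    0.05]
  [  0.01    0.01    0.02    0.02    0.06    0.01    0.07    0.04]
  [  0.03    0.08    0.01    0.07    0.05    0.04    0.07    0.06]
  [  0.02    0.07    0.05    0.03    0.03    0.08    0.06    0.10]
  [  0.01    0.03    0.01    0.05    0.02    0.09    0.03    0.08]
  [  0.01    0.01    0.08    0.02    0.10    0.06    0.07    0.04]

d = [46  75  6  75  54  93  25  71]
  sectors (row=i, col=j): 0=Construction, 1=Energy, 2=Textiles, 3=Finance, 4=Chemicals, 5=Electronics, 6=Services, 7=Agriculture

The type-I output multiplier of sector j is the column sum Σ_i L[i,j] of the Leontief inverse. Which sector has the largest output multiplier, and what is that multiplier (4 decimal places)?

Form M = I − A:
  [  0.92   -0.03   -0.10   -0.10   -0.03   -0.06   -0.08   -0.03]
  [ -0.08    0.90   -0.07   -0.04   -0.06   -0.09   -0.03   -0.08]
  [ -0.10   -0.10    0.95   -0.03   -0.03   -0.09   -0.05   -0.05]
  [ -0.01   -0.01   -0.02    0.98   -0.06   -0.01   -0.07   -0.04]
  [ -0.03   -0.08   -0.01   -0.07    0.95   -0.04   -0.07   -0.06]
  [ -0.02   -0.07   -0.05   -0.03   -0.03    0.92   -0.06   -0.10]
  [ -0.01   -0.03   -0.01   -0.05   -0.02   -0.09    0.97   -0.08]
  [ -0.01   -0.01   -0.08   -0.02   -0.10   -0.06   -0.07    0.96]
Leontief inverse L = M⁻¹:
  [  1.1173    0.0748    0.1411    0.1381    0.0682    0.1165    0.1297    0.0815]
  [  0.1240    1.1559    0.1220    0.0833    0.1075    0.1562    0.0858    0.1402]
  [  0.1411    0.1502    1.0988    0.0712    0.0712    0.1520    0.1002    0.1058]
  [  0.0228    0.0299    0.0356    1.0378    0.0792    0.0358    0.0921    0.0647]
  [  0.0552    0.1154    0.0421    0.0994    1.0851    0.0846    0.1085    0.1034]
  [  0.0496    0.1115    0.0887    0.0602    0.0688    1.1331    0.1022    0.1488]
  [  0.0267    0.0564    0.0364    0.0699    0.0483    0.1250    1.0613    0.1148]
  [  0.0360    0.0491    0.1076    0.0491    0.1303    0.1050    0.1076    1.0826]
Total output x = L · d:
  x_0 = 1.1173·46 + 0.0748·75 + 0.1411·6 + 0.1381·75 + 0.0682·54 + 0.1165·93 + 0.1297·25 + 0.0815·71 = 91.7505
  x_1 = 0.1240·46 + 1.1559·75 + 0.1220·6 + 0.0833·75 + 0.1075·54 + 0.1562·93 + 0.0858·25 + 0.1402·71 = 131.8046
  x_2 = 0.1411·46 + 0.1502·75 + 1.0988·6 + 0.0712·75 + 0.0712·54 + 0.1520·93 + 0.1002·25 + 0.1058·71 = 57.6814
  x_3 = 0.0228·46 + 0.0299·75 + 0.0356·6 + 1.0378·75 + 0.0792·54 + 0.0358·93 + 0.0921·25 + 0.0647·71 = 95.8392
  x_4 = 0.0552·46 + 0.1154·75 + 0.0421·6 + 0.0994·75 + 1.0851·54 + 0.0846·93 + 0.1085·25 + 0.1034·71 = 95.4190
  x_5 = 0.0496·46 + 0.1115·75 + 0.0887·6 + 0.0602·75 + 0.0688·54 + 1.1331·93 + 0.1022·25 + 0.1488·71 = 137.9071
  x_6 = 0.0267·46 + 0.0564·75 + 0.0364·6 + 0.0699·75 + 0.0483·54 + 0.1250·93 + 1.0613·25 + 0.1148·71 = 59.8365
  x_7 = 0.0360·46 + 0.0491·75 + 0.1076·6 + 0.0491·75 + 0.1303·54 + 0.1050·93 + 0.1076·25 + 1.0826·71 = 106.0122
Output multipliers (column sums of L):
  Construction: 1.5728
  Energy: 1.7431
  Textiles: 1.6723
  Finance: 1.6089
  Chemicals: 1.6586
  Electronics: 1.9082
  Services: 1.7875
  Agriculture: 1.8416

Electronics (1.9082)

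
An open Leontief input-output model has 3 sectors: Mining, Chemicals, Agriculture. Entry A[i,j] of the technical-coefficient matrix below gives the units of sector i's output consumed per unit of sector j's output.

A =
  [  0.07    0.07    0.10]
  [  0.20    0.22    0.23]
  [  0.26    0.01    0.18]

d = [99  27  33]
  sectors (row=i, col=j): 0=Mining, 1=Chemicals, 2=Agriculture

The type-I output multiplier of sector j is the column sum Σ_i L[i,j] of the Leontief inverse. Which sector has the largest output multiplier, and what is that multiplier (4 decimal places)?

Mining (1.9152)

Form M = I − A:
  [  0.93   -0.07   -0.10]
  [ -0.20    0.78   -0.23]
  [ -0.26   -0.01    0.82]
Leontief inverse L = M⁻¹:
  [  1.1451    0.1049    0.1691]
  [  0.4021    1.3235    0.4203]
  [  0.3680    0.0494    1.2782]
Total output x = L · d:
  x_0 = 1.1451·99 + 0.1049·27 + 0.1691·33 = 121.7782
  x_1 = 0.4021·99 + 1.3235·27 + 0.4203·33 = 89.4147
  x_2 = 0.3680·99 + 0.0494·27 + 1.2782·33 = 79.9469
Output multipliers (column sums of L):
  Mining: 1.9152
  Chemicals: 1.4779
  Agriculture: 1.8676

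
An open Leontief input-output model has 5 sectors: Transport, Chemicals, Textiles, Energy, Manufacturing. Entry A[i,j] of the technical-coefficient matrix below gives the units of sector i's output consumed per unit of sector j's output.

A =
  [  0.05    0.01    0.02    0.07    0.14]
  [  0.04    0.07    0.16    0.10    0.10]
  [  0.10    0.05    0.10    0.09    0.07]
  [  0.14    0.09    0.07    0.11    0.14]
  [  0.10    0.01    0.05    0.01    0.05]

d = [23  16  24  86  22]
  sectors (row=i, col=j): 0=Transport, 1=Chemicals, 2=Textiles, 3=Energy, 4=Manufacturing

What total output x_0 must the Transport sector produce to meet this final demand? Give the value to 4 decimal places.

38.8150

Form M = I − A:
  [  0.95   -0.01   -0.02   -0.07   -0.14]
  [ -0.04    0.93   -0.16   -0.10   -0.10]
  [ -0.10   -0.05    0.90   -0.09   -0.07]
  [ -0.14   -0.09   -0.07    0.89   -0.14]
  [ -0.10   -0.01   -0.05   -0.01    0.95]
Leontief inverse L = M⁻¹:
  [  1.0917    0.0254    0.0463    0.0954    0.1810]
  [  0.1111    1.1054    0.2208    0.1572    0.1722]
  [  0.1589    0.0783    1.1469    0.1388    0.1366]
  [  0.2154    0.1250    0.1307    1.1703    0.2270]
  [  0.1267    0.0197    0.0689    0.0313    1.0831]
Total output x = L · d:
  x_0 = 1.0917·23 + 0.0254·16 + 0.0463·24 + 0.0954·86 + 0.1810·22 = 38.8150
  x_1 = 0.1111·23 + 1.1054·16 + 0.2208·24 + 0.1572·86 + 0.1722·22 = 42.8460
  x_2 = 0.1589·23 + 0.0783·16 + 1.1469·24 + 0.1388·86 + 0.1366·22 = 47.3759
  x_3 = 0.2154·23 + 0.1250·16 + 0.1307·24 + 1.1703·86 + 0.2270·22 = 115.7342
  x_4 = 0.1267·23 + 0.0197·16 + 0.0689·24 + 0.0313·86 + 1.0831·22 = 31.4064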